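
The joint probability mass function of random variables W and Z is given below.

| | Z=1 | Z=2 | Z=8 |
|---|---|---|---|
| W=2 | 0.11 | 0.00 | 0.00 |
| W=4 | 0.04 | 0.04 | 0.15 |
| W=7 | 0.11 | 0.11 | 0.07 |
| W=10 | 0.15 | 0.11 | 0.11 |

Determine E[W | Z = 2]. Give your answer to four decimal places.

P(Z = 2) = 0.26.
Summing W·P(W=x,Z=y) over the conditioning event gives 2.03.
E[W | Z = 2] = (2.03) / (0.26) = 7.8077.

7.8077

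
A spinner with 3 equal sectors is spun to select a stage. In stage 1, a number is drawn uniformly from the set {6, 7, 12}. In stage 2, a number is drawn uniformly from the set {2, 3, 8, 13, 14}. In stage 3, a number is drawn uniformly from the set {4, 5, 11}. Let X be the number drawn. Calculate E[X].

E[X | stage 1] = (6+7+12)/3 = 25/3.
E[X | stage 2] = (2+3+8+13+14)/5 = 8.
E[X | stage 3] = (4+5+11)/3 = 20/3.
E[X] = (1/3)·(25/3) + (1/3)·(8) + (1/3)·(20/3) = 23/3.

23/3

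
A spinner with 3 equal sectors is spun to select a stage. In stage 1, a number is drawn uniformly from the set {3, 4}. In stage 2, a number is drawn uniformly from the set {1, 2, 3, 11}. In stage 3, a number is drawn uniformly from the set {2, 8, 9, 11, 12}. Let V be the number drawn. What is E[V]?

E[V | stage 1] = (3+4)/2 = 7/2.
E[V | stage 2] = (1+2+3+11)/4 = 17/4.
E[V | stage 3] = (2+8+9+11+12)/5 = 42/5.
By the law of total expectation,
E[V] = (1/3)·(7/2) + (1/3)·(17/4) + (1/3)·(42/5) = 323/60.

323/60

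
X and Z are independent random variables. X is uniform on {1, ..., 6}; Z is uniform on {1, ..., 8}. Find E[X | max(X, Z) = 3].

Outcomes with max(X, Z) = 3: (1,3), (2,3), (3,1), (3,2), (3,3), each with probability 1/48.
E[X | max(X, Z) = 3] = (1 + 2 + 3 + 3 + 3) / 5 = 12/5.

12/5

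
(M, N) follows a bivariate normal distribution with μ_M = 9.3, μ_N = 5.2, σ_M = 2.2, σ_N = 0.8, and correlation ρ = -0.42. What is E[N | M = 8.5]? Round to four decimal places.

5.3222

E[N | M=x] = μ_N + ρ(σ_N/σ_M)(x − μ_M) for jointly normal variables.
E[N | M=8.5] = 5.2 + (-0.42)·(0.8/2.2)·(8.5 − (9.3)) = 5.2 + (-0.15273)·(-0.8) = 5.3222.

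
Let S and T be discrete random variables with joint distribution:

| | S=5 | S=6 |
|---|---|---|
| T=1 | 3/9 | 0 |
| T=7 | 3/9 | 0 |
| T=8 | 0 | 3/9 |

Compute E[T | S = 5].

4

P(S = 5) = 2/3.
Σ T·P over the event = 1·(3/9) + 7·(3/9) = 8/3.
E[T | S = 5] = (8/3) / (2/3) = 4.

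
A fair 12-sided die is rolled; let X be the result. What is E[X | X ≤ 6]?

7/2

Given X ≤ 6, X is equally likely to be any of {1, 2, 3, 4, 5, 6}.
E[X | X ≤ 6] = (1 + 2 + 3 + 4 + 5 + 6) / 6 = 7/2.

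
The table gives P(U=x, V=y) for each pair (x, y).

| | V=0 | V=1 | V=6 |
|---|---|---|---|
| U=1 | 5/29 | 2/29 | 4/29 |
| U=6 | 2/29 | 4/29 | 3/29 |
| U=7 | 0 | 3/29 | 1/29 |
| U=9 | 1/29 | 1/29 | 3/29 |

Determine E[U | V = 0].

P(V = 0) = 8/29.
Summing U·P(U=x,V=y) over the conditioning event gives 26/29.
E[U | V = 0] = (26/29) / (8/29) = 13/4.

13/4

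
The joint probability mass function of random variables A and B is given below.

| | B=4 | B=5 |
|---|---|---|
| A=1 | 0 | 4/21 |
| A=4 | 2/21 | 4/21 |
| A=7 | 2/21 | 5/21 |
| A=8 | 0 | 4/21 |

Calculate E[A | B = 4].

P(B = 4) = 4/21.
Σ A·P over the event = 4·(2/21) + 7·(2/21) = 22/21.
E[A | B = 4] = (22/21) / (4/21) = 11/2.

11/2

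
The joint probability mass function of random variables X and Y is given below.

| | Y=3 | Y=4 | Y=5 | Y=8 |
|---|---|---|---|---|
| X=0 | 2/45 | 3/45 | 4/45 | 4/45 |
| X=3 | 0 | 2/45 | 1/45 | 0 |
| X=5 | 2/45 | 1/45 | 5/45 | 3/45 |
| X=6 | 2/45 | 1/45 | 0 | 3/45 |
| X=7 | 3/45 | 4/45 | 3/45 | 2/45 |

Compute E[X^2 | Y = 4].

P(Y = 4) = 11/45.
Σ X^2·P over the event = 0·(3/45) + 9·(2/45) + 25·(1/45) + 36·(1/45) + 49·(4/45) = 55/9.
E[X^2 | Y = 4] = (55/9) / (11/45) = 25.

25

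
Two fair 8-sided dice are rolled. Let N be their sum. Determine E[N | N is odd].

9

P(N is odd) = 1/2.
Σ over the event: 3·1/32 + 5·1/16 + 7·3/32 + 9·1/8 + 11·3/32 + 13·1/16 + 15·1/32 = 9/2.
E[N | N is odd] = (9/2) / (1/2) = 9.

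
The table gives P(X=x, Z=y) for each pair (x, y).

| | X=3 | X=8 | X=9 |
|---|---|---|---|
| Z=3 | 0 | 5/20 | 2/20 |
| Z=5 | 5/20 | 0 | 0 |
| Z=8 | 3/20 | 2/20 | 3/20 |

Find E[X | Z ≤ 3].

58/7

P(Z ≤ 3) = 7/20.
Σ X·P over the event = 8·(5/20) + 9·(2/20) = 29/10.
E[X | Z ≤ 3] = (29/10) / (7/20) = 58/7.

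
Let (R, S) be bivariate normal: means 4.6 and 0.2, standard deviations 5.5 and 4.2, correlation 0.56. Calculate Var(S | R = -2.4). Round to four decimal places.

Var(S | R=x) = (1 − ρ²)·σ_S².
Var(S | R=-2.4) = (4.2)²·(1 − (0.56)²) = 17.64·0.6864 = 12.1081.

12.1081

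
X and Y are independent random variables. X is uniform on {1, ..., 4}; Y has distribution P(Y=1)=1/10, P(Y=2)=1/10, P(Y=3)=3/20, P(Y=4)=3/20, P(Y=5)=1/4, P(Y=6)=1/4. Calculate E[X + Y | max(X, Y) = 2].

P(max(X, Y) = 2) = 3/40.
Summing (X+Y)·P(x,y) over outcomes with max(X, Y) = 2 gives 1/4.
E[X + Y | max(X, Y) = 2] = (1/4) / (3/40) = 10/3.

10/3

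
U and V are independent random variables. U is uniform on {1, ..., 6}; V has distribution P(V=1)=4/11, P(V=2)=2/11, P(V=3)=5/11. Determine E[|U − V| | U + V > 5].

42/17

P(U + V > 5) = 17/33.
Summing |U−V|·P(x,y) over outcomes with U + V > 5 gives 14/11.
E[|U − V| | U + V > 5] = (14/11) / (17/33) = 42/17.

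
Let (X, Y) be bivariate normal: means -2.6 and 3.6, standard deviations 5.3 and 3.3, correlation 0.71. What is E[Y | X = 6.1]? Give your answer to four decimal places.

7.4461

E[Y | X=x] = μ_Y + ρ(σ_Y/σ_X)(x − μ_X) for jointly normal variables.
E[Y | X=6.1] = 3.6 + (0.71)·(3.3/5.3)·(6.1 − (-2.6)) = 3.6 + (0.44208)·(8.7) = 7.4461.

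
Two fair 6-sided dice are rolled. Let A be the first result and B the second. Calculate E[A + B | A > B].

7

P(A > B) = 5/12.
Summing (A+B)·P(x,y) over outcomes with A > B gives 35/12.
E[A + B | A > B] = (35/12) / (5/12) = 7.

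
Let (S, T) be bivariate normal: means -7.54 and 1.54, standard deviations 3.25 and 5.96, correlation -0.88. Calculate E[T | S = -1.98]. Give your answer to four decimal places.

E[T | S=x] = μ_T + ρ(σ_T/σ_S)(x − μ_S) for jointly normal variables.
E[T | S=-1.98] = 1.54 + (-0.88)·(5.96/3.25)·(-1.98 − (-7.54)) = 1.54 + (-1.61378)·(5.56) = -7.4326.

-7.4326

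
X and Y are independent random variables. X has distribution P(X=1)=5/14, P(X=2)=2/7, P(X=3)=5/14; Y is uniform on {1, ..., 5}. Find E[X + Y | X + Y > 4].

257/42

P(X + Y > 4) = 3/5.
Summing (X+Y)·P(x,y) over outcomes with X + Y > 4 gives 257/70.
E[X + Y | X + Y > 4] = (257/70) / (3/5) = 257/42.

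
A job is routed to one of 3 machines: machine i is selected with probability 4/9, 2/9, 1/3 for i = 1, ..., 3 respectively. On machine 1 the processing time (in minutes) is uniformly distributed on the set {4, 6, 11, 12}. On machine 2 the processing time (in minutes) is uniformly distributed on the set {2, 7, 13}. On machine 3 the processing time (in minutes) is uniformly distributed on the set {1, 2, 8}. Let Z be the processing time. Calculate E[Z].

176/27

E[Z | machine 1] = (4+6+11+12)/4 = 33/4.
E[Z | machine 2] = (2+7+13)/3 = 22/3.
E[Z | machine 3] = (1+2+8)/3 = 11/3.
By the law of total expectation,
E[Z] = (4/9)·(33/4) + (2/9)·(22/3) + (1/3)·(11/3) = 176/27.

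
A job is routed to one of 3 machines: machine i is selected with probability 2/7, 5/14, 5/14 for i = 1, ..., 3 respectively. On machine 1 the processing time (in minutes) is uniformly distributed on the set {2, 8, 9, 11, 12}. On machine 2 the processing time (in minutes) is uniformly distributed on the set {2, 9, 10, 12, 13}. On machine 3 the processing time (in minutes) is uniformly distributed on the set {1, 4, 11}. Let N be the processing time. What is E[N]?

797/105

E[N | machine 1] = (2+8+9+11+12)/5 = 42/5.
E[N | machine 2] = (2+9+10+12+13)/5 = 46/5.
E[N | machine 3] = (1+4+11)/3 = 16/3.
E[N] = (2/7)·(42/5) + (5/14)·(46/5) + (5/14)·(16/3) = 797/105.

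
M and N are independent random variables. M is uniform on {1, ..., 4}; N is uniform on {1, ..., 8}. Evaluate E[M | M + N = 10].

3

P(M + N = 10) = 3/32.
Summing M·P(x,y) over outcomes with M + N = 10 gives 9/32.
E[M | M + N = 10] = (9/32) / (3/32) = 3.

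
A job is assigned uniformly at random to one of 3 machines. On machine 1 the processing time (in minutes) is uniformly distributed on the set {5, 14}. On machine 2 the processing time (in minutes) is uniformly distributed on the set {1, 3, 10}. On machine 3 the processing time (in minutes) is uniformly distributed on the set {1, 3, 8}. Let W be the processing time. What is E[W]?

E[W | machine 1] = (5+14)/2 = 19/2.
E[W | machine 2] = (1+3+10)/3 = 14/3.
E[W | machine 3] = (1+3+8)/3 = 4.
E[W] = (1/3)·(19/2) + (1/3)·(14/3) + (1/3)·(4) = 109/18.

109/18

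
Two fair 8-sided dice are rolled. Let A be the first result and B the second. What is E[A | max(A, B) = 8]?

P(max(A, B) = 8) = 15/64.
Summing A·P(x,y) over outcomes with max(A, B) = 8 gives 23/16.
E[A | max(A, B) = 8] = (23/16) / (15/64) = 92/15.

92/15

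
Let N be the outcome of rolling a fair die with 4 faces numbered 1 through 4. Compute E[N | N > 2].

Given N > 2, N is equally likely to be any of {3, 4}.
E[N | N > 2] = (3 + 4) / 2 = 7/2.

7/2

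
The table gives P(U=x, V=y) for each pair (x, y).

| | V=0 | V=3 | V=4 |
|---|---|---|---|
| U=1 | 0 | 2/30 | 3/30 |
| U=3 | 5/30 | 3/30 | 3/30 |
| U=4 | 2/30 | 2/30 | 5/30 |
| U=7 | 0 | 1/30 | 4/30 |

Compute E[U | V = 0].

P(V = 0) = 7/30.
Summing U·P(U=x,V=y) over the conditioning event gives 23/30.
E[U | V = 0] = (23/30) / (7/30) = 23/7.

23/7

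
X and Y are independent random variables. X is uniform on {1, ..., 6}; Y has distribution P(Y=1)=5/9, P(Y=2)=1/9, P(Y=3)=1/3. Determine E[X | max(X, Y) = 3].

P(max(X, Y) = 3) = 5/18.
Summing X·P(x,y) over outcomes with max(X, Y) = 3 gives 2/3.
E[X | max(X, Y) = 3] = (2/3) / (5/18) = 12/5.

12/5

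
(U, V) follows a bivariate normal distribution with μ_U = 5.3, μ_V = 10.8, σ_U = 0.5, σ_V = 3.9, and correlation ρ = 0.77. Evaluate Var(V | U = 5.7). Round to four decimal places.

6.1920

For a bivariate normal, Var(V | U=x) = σ_V²(1 − ρ²).
Var(V | U=5.7) = (3.9)²·(1 − (0.77)²) = 15.21·0.4071 = 6.1920.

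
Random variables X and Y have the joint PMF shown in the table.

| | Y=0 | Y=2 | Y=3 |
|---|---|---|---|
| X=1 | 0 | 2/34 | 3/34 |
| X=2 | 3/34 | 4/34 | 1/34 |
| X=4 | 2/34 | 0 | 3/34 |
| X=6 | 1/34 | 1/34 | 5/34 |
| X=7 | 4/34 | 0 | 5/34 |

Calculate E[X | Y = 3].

82/17

P(Y = 3) = 1/2.
Σ X·P over the event = 1·(3/34) + 2·(1/34) + 4·(3/34) + 6·(5/34) + 7·(5/34) = 41/17.
E[X | Y = 3] = (41/17) / (1/2) = 82/17.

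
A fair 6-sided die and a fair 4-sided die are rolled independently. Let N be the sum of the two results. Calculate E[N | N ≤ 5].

P(N ≤ 5) = 5/12.
Σ over the event: 2·1/24 + 3·1/12 + 4·1/8 + 5·1/6 = 5/3.
E[N | N ≤ 5] = (5/3) / (5/12) = 4.

4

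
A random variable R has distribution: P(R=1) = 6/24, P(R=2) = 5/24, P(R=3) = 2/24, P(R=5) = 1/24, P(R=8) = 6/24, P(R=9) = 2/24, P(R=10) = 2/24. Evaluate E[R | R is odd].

P(R is odd) = 11/24.
Σ over the event: 1·1/4 + 3·1/12 + 5·1/24 + 9·1/12 = 35/24.
E[R | R is odd] = (35/24) / (11/24) = 35/11.

35/11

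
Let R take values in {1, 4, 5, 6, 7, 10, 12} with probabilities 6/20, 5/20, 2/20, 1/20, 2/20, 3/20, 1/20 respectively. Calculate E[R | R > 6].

P(R > 6) = 3/10.
Σ over the event: 7·1/10 + 10·3/20 + 12·1/20 = 14/5.
E[R | R > 6] = (14/5) / (3/10) = 28/3.

28/3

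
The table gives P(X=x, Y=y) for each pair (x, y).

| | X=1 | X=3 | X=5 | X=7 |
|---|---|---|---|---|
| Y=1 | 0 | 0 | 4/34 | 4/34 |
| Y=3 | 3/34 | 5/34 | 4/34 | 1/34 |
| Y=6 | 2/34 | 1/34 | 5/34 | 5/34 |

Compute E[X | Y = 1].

P(Y = 1) = 4/17.
Σ X·P over the event = 5·(4/34) + 7·(4/34) = 24/17.
E[X | Y = 1] = (24/17) / (4/17) = 6.

6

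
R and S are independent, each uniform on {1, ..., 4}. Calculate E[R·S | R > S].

Outcomes with R > S: (2,1), (3,1), (3,2), (4,1), (4,2), (4,3), each with probability 1/16.
E[R·S | R > S] = (2 + 3 + 6 + 4 + 8 + 12) / 6 = 35/6.

35/6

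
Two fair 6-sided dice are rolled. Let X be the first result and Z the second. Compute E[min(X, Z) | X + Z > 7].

19/5

P(X + Z > 7) = 5/12.
Summing min(X,Z)·P(x,y) over outcomes with X + Z > 7 gives 19/12.
E[min(X, Z) | X + Z > 7] = (19/12) / (5/12) = 19/5.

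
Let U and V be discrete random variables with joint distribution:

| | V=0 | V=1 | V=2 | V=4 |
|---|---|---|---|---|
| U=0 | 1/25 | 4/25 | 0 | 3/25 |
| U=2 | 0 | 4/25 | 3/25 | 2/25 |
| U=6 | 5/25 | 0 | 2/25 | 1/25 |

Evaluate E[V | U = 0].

P(U = 0) = 8/25.
Summing V·P(U=x,V=y) over the conditioning event gives 16/25.
E[V | U = 0] = (16/25) / (8/25) = 2.

2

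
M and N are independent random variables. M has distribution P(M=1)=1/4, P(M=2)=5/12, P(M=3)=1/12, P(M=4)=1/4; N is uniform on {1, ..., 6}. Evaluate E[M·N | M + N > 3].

P(M + N > 3) = 61/72.
Summing MN·P(x,y) over outcomes with M + N > 3 gives 569/72.
E[M·N | M + N > 3] = (569/72) / (61/72) = 569/61.

569/61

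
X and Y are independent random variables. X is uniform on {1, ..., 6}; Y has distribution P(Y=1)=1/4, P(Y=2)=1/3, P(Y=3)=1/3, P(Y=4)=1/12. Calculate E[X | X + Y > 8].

P(X + Y > 8) = 1/12.
Summing X·P(x,y) over outcomes with X + Y > 8 gives 35/72.
E[X | X + Y > 8] = (35/72) / (1/12) = 35/6.

35/6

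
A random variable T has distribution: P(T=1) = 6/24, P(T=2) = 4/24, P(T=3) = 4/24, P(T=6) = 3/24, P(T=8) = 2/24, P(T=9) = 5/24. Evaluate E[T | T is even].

P(T is even) = 3/8.
Σ over the event: 2·1/6 + 6·1/8 + 8·1/12 = 7/4.
E[T | T is even] = (7/4) / (3/8) = 14/3.

14/3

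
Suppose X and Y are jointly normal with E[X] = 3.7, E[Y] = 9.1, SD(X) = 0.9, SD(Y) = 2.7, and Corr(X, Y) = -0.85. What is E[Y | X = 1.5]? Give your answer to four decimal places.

14.7100

E[Y | X=x] = μ_Y + ρ(σ_Y/σ_X)(x − μ_X) for jointly normal variables.
E[Y | X=1.5] = 9.1 + (-0.85)·(2.7/0.9)·(1.5 − (3.7)) = 9.1 + (-2.55)·(-2.2) = 14.7100.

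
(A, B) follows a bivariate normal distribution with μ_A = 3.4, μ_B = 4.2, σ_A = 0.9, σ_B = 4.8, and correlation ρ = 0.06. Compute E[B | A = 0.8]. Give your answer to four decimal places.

For a bivariate normal, E[B | A=x] = μ_B + ρ·(σ_B/σ_A)·(x − μ_A).
E[B | A=0.8] = 4.2 + (0.06)·(4.8/0.9)·(0.8 − (3.4)) = 4.2 + (0.32)·(-2.6) = 3.3680.

3.3680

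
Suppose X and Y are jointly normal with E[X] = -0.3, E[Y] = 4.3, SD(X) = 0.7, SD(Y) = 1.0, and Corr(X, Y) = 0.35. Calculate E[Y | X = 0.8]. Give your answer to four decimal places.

For a bivariate normal, E[Y | X=x] = μ_Y + ρ·(σ_Y/σ_X)·(x − μ_X).
E[Y | X=0.8] = 4.3 + (0.35)·(1.0/0.7)·(0.8 − (-0.3)) = 4.3 + (0.5)·(1.1) = 4.8500.

4.8500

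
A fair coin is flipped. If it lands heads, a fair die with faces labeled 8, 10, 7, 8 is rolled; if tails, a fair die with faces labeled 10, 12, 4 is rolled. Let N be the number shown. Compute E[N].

203/24

E[N | heads] = (8+10+7+8)/4 = 33/4.
E[N | tails] = (10+12+4)/3 = 26/3.
E[N] = (1/2)·(33/4) + (1/2)·(26/3) = 203/24.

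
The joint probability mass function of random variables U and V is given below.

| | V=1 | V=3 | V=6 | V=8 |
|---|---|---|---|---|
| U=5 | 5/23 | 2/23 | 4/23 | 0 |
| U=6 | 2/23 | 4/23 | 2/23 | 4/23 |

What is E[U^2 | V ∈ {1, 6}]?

369/13

P(V ∈ {1, 6}) = 13/23.
Σ U^2·P over the event = 25·(5/23) + 25·(4/23) + 36·(2/23) + 36·(2/23) = 369/23.
E[U^2 | V ∈ {1, 6}] = (369/23) / (13/23) = 369/13.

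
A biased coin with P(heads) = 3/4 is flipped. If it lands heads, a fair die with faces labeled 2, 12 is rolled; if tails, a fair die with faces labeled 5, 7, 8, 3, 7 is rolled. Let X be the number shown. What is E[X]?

E[X | heads] = (2+12)/2 = 7.
E[X | tails] = (5+7+8+3+7)/5 = 6.
By the law of total expectation,
E[X] = (3/4)·(7) + (1/4)·(6) = 27/4.

27/4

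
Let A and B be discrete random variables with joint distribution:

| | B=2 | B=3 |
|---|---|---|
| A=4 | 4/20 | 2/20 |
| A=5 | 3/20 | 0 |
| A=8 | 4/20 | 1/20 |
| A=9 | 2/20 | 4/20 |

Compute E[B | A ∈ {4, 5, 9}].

P(A ∈ {4, 5, 9}) = 3/4.
Summing B·P(A=x,B=y) over the conditioning event gives 9/5.
E[B | A ∈ {4, 5, 9}] = (9/5) / (3/4) = 12/5.

12/5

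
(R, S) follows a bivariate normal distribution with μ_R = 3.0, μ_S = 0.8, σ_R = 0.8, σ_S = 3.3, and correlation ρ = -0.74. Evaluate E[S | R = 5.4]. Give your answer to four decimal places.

E[S | R=x] = μ_S + ρ(σ_S/σ_R)(x − μ_R) for jointly normal variables.
E[S | R=5.4] = 0.8 + (-0.74)·(3.3/0.8)·(5.4 − (3.0)) = 0.8 + (-3.0525)·(2.4) = -6.5260.

-6.5260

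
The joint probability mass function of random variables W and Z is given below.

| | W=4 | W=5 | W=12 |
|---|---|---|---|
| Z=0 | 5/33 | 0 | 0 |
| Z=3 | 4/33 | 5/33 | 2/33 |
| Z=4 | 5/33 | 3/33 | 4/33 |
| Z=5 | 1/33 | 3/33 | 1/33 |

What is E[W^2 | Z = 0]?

16

P(Z = 0) = 5/33.
Summing W^2·P(W=x,Z=y) over the conditioning event gives 80/33.
E[W^2 | Z = 0] = (80/33) / (5/33) = 16.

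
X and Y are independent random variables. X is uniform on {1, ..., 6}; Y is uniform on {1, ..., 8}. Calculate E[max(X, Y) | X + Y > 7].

P(X + Y > 7) = 9/16.
Summing max(X,Y)·P(x,y) over outcomes with X + Y > 7 gives 173/48.
E[max(X, Y) | X + Y > 7] = (173/48) / (9/16) = 173/27.

173/27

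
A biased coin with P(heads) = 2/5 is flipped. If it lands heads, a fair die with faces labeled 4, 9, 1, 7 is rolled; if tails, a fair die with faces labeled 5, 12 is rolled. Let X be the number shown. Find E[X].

36/5

E[X | heads] = (4+9+1+7)/4 = 21/4.
E[X | tails] = (5+12)/2 = 17/2.
E[X] = (2/5)·(21/4) + (3/5)·(17/2) = 36/5.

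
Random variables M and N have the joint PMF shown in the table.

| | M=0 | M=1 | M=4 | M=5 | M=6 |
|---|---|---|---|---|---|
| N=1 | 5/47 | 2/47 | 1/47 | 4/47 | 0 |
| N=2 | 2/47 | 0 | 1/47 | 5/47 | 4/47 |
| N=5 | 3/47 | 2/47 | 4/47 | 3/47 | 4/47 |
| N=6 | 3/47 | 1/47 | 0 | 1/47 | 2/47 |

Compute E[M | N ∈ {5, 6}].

P(N ∈ {5, 6}) = 23/47.
Summing M·P(M=x,N=y) over the conditioning event gives 75/47.
E[M | N ∈ {5, 6}] = (75/47) / (23/47) = 75/23.

75/23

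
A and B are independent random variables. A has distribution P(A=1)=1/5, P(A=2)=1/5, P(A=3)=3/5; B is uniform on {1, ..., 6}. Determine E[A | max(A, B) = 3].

30/11

P(max(A, B) = 3) = 11/30.
Summing A·P(x,y) over outcomes with max(A, B) = 3 gives 1.
E[A | max(A, B) = 3] = (1) / (11/30) = 30/11.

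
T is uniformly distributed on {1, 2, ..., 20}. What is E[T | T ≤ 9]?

5

Given T ≤ 9, T is equally likely to be any of {1, 2, 3, 4, 5, 6, 7, 8, 9}.
E[T | T ≤ 9] = (1 + 2 + 3 + 4 + 5 + 6 + 7 + 8 + 9) / 9 = 5.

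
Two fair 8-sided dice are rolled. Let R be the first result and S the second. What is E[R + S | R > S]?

P(R > S) = 7/16.
Summing (R+S)·P(x,y) over outcomes with R > S gives 63/16.
E[R + S | R > S] = (63/16) / (7/16) = 9.

9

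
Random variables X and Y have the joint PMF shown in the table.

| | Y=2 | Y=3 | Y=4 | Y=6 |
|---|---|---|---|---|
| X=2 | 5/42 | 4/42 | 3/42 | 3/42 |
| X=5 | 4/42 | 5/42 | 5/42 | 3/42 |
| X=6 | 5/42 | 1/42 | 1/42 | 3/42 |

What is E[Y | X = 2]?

P(X = 2) = 5/14.
Σ Y·P over the event = 2·(5/42) + 3·(4/42) + 4·(3/42) + 6·(3/42) = 26/21.
E[Y | X = 2] = (26/21) / (5/14) = 52/15.

52/15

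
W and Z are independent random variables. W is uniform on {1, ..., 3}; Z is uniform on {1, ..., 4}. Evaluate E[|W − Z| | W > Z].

Outcomes with W > Z: (2,1), (3,1), (3,2), each with probability 1/12.
E[|W − Z| | W > Z] = (1 + 2 + 1) / 3 = 4/3.

4/3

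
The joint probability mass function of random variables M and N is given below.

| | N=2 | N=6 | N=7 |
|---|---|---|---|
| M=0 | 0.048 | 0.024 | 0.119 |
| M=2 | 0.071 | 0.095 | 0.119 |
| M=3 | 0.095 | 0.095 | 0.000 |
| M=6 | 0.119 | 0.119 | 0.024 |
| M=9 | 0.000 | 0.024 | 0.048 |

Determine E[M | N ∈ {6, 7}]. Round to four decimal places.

P(N ∈ {6, 7}) = 0.667.
Summing M·P(M=x,N=y) over the conditioning event gives 2.219.
E[M | N ∈ {6, 7}] = (2.219) / (0.667) = 3.3268.

3.3268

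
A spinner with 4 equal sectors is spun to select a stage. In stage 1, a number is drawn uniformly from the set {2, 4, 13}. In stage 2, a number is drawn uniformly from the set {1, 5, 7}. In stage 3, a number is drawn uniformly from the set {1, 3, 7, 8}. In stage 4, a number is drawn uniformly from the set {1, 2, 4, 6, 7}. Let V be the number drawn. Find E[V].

233/48

E[V | stage 1] = (2+4+13)/3 = 19/3.
E[V | stage 2] = (1+5+7)/3 = 13/3.
E[V | stage 3] = (1+3+7+8)/4 = 19/4.
E[V | stage 4] = (1+2+4+6+7)/5 = 4.
E[V] = (1/4)·(19/3) + (1/4)·(13/3) + (1/4)·(19/4) + (1/4)·(4) = 233/48.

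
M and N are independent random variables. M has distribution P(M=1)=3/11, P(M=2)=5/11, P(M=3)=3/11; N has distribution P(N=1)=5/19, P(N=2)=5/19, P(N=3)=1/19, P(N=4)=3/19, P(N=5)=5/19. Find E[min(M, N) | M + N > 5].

88/41

P(M + N > 5) = 82/209.
Summing min(M,N)·P(x,y) over outcomes with M + N > 5 gives 16/19.
E[min(M, N) | M + N > 5] = (16/19) / (82/209) = 88/41.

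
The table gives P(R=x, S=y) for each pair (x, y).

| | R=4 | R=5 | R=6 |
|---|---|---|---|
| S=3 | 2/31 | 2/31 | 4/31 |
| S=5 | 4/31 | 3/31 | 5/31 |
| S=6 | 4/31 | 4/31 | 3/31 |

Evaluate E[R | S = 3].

P(S = 3) = 8/31.
Summing R·P(R=x,S=y) over the conditioning event gives 42/31.
E[R | S = 3] = (42/31) / (8/31) = 21/4.

21/4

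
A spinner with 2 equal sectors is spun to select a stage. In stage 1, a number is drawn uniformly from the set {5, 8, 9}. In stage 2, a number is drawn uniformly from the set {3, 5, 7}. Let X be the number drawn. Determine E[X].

37/6

E[X | stage 1] = (5+8+9)/3 = 22/3.
E[X | stage 2] = (3+5+7)/3 = 5.
By the law of total expectation,
E[X] = (1/2)·(22/3) + (1/2)·(5) = 37/6.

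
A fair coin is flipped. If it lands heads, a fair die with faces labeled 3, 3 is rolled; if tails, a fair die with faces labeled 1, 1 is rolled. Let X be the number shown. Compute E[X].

2

E[X | heads] = (3+3)/2 = 3.
E[X | tails] = (1+1)/2 = 1.
By the law of total expectation,
E[X] = (1/2)·(3) + (1/2)·(1) = 2.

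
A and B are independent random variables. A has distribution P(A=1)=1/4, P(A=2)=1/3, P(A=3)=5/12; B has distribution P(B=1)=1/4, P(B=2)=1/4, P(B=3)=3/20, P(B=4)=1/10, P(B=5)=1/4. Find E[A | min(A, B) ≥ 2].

23/9

P(min(A, B) ≥ 2) = 9/16.
Summing A·P(x,y) over outcomes with min(A, B) ≥ 2 gives 23/16.
E[A | min(A, B) ≥ 2] = (23/16) / (9/16) = 23/9.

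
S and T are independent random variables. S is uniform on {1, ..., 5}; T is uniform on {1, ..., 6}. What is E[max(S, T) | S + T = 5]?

7/2

Outcomes with S + T = 5: (1,4), (2,3), (3,2), (4,1), each with probability 1/30.
E[max(S, T) | S + T = 5] = (4 + 3 + 3 + 4) / 4 = 7/2.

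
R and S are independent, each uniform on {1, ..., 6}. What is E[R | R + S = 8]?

4

Outcomes with R + S = 8: (2,6), (3,5), (4,4), (5,3), (6,2), each with probability 1/36.
E[R | R + S = 8] = (2 + 3 + 4 + 5 + 6) / 5 = 4.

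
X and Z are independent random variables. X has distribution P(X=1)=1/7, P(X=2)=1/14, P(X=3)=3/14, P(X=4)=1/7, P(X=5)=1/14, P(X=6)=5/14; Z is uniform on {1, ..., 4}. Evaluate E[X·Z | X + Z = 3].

2

P(X + Z = 3) = 3/56.
Summing XZ·P(x,y) over outcomes with X + Z = 3 gives 3/28.
E[X·Z | X + Z = 3] = (3/28) / (3/56) = 2.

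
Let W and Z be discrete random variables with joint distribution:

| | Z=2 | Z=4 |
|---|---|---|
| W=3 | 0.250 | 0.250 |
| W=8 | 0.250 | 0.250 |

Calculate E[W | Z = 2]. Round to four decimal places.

5.5000

P(Z = 2) = 0.500.
Σ W·P over the event = 3·(0.250) + 8·(0.250) = 2.750.
E[W | Z = 2] = (2.750) / (0.500) = 5.5000.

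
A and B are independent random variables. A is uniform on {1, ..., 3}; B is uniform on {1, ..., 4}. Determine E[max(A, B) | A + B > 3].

29/9

P(A + B > 3) = 3/4.
Summing max(A,B)·P(x,y) over outcomes with A + B > 3 gives 29/12.
E[max(A, B) | A + B > 3] = (29/12) / (3/4) = 29/9.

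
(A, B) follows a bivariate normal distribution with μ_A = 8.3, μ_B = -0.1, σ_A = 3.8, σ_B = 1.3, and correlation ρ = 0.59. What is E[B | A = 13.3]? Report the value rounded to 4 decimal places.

E[B | A=x] = μ_B + ρ(σ_B/σ_A)(x − μ_A) for jointly normal variables.
E[B | A=13.3] = -0.1 + (0.59)·(1.3/3.8)·(13.3 − (8.3)) = -0.1 + (0.20184)·(5) = 0.9092.

0.9092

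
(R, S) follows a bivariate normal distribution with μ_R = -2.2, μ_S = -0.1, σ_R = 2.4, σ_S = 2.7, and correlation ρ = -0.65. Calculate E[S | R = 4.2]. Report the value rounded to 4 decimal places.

The regression of S on R has slope ρ·σ_S/σ_R and passes through (μ_R, μ_S).
E[S | R=4.2] = -0.1 + (-0.65)·(2.7/2.4)·(4.2 − (-2.2)) = -0.1 + (-0.73125)·(6.4) = -4.7800.

-4.7800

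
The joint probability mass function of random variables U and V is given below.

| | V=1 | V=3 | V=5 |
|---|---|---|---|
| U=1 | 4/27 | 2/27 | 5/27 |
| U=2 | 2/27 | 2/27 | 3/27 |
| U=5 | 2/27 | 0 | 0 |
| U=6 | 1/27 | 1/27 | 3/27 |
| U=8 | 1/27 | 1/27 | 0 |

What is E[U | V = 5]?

29/11

P(V = 5) = 11/27.
Σ U·P over the event = 1·(5/27) + 2·(3/27) + 6·(3/27) = 29/27.
E[U | V = 5] = (29/27) / (11/27) = 29/11.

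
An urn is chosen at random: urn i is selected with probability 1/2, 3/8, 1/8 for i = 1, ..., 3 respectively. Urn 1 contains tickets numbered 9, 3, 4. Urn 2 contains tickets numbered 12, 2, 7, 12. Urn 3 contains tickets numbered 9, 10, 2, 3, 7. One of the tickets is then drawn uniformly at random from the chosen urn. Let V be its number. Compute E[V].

E[V | urn 1] = (9+3+4)/3 = 16/3.
E[V | urn 2] = (12+2+7+12)/4 = 33/4.
E[V | urn 3] = (9+10+2+3+7)/5 = 31/5.
E[V] = (1/2)·(16/3) + (3/8)·(33/4) + (1/8)·(31/5) = 3137/480.

3137/480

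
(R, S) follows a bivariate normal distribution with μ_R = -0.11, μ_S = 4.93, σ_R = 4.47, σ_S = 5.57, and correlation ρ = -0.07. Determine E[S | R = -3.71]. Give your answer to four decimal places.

For a bivariate normal, E[S | R=x] = μ_S + ρ·(σ_S/σ_R)·(x − μ_R).
E[S | R=-3.71] = 4.93 + (-0.07)·(5.57/4.47)·(-3.71 − (-0.11)) = 4.93 + (-0.087226)·(-3.6) = 5.2440.

5.2440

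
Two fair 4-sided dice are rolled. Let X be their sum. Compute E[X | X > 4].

6

P(X > 4) = 5/8.
Σ over the event: 5·1/4 + 6·3/16 + 7·1/8 + 8·1/16 = 15/4.
E[X | X > 4] = (15/4) / (5/8) = 6.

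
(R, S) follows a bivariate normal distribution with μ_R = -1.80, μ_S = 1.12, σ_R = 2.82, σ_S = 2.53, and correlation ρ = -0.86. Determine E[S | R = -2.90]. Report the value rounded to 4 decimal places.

For a bivariate normal, E[S | R=x] = μ_S + ρ·(σ_S/σ_R)·(x − μ_R).
E[S | R=-2.90] = 1.12 + (-0.86)·(2.53/2.82)·(-2.90 − (-1.80)) = 1.12 + (-0.77156)·(-1.1) = 1.9687.

1.9687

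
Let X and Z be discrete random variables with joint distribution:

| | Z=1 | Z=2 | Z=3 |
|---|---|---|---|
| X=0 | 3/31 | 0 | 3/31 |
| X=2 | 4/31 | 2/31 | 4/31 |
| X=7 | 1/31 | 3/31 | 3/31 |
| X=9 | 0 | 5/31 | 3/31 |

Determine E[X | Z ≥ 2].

126/23

P(Z ≥ 2) = 23/31.
Σ X·P over the event = 0·(3/31) + 2·(2/31) + 2·(4/31) + 7·(3/31) + 7·(3/31) + 9·(5/31) + 9·(3/31) = 126/31.
E[X | Z ≥ 2] = (126/31) / (23/31) = 126/23.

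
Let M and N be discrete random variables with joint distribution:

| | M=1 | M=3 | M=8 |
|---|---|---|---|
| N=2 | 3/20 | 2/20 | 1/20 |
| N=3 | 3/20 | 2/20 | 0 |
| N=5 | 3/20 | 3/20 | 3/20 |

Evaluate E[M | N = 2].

P(N = 2) = 3/10.
Σ M·P over the event = 1·(3/20) + 3·(2/20) + 8·(1/20) = 17/20.
E[M | N = 2] = (17/20) / (3/10) = 17/6.

17/6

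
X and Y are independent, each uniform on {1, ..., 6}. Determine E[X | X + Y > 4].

P(X + Y > 4) = 5/6.
Summing X·P(x,y) over outcomes with X + Y > 4 gives 29/9.
E[X | X + Y > 4] = (29/9) / (5/6) = 58/15.

58/15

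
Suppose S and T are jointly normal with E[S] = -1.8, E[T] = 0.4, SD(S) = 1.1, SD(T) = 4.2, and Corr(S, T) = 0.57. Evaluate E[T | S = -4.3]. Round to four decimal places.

-5.0409

For a bivariate normal, E[T | S=x] = μ_T + ρ·(σ_T/σ_S)·(x − μ_S).
E[T | S=-4.3] = 0.4 + (0.57)·(4.2/1.1)·(-4.3 − (-1.8)) = 0.4 + (2.17636)·(-2.5) = -5.0409.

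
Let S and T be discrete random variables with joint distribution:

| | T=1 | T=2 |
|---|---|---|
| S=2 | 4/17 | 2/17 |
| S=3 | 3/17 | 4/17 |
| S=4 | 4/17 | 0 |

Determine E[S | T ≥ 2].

P(T ≥ 2) = 6/17.
Summing S·P(S=x,T=y) over the conditioning event gives 16/17.
E[S | T ≥ 2] = (16/17) / (6/17) = 8/3.

8/3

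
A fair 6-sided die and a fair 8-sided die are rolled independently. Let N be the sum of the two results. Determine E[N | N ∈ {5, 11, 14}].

26/3

P(N ∈ {5, 11, 14}) = 3/16.
Σ over the event: 5·1/12 + 11·1/12 + 14·1/48 = 13/8.
E[N | N ∈ {5, 11, 14}] = (13/8) / (3/16) = 26/3.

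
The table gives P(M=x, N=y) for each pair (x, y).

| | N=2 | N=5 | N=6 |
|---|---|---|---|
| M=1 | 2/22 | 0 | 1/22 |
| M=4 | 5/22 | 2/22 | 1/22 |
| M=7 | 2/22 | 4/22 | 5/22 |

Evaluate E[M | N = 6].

P(N = 6) = 7/22.
Σ M·P over the event = 1·(1/22) + 4·(1/22) + 7·(5/22) = 20/11.
E[M | N = 6] = (20/11) / (7/22) = 40/7.

40/7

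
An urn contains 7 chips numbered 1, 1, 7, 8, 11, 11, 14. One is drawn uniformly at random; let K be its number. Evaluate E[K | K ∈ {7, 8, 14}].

P(K ∈ {7, 8, 14}) = 3/7.
Σ over the event: 7·1/7 + 8·1/7 + 14·1/7 = 29/7.
E[K | K ∈ {7, 8, 14}] = (29/7) / (3/7) = 29/3.

29/3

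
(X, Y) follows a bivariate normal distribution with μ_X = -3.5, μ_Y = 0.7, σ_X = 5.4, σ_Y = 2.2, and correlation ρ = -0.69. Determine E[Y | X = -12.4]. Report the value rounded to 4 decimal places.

The regression of Y on X has slope ρ·σ_Y/σ_X and passes through (μ_X, μ_Y).
E[Y | X=-12.4] = 0.7 + (-0.69)·(2.2/5.4)·(-12.4 − (-3.5)) = 0.7 + (-0.28111)·(-8.9) = 3.2019.

3.2019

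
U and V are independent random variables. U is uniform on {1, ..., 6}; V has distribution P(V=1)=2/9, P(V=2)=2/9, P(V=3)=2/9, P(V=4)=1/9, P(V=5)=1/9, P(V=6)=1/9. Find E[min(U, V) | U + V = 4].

4/3

P(U + V = 4) = 1/9.
Summing min(U,V)·P(x,y) over outcomes with U + V = 4 gives 4/27.
E[min(U, V) | U + V = 4] = (4/27) / (1/9) = 4/3.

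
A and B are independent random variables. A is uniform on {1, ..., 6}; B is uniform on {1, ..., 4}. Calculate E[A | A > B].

P(A > B) = 7/12.
Summing A·P(x,y) over outcomes with A > B gives 8/3.
E[A | A > B] = (8/3) / (7/12) = 32/7.

32/7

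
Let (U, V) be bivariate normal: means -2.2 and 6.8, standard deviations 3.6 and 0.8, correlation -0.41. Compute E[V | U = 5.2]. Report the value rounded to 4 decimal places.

6.1258

For a bivariate normal, E[V | U=x] = μ_V + ρ·(σ_V/σ_U)·(x − μ_U).
E[V | U=5.2] = 6.8 + (-0.41)·(0.8/3.6)·(5.2 − (-2.2)) = 6.8 + (-0.091111)·(7.4) = 6.1258.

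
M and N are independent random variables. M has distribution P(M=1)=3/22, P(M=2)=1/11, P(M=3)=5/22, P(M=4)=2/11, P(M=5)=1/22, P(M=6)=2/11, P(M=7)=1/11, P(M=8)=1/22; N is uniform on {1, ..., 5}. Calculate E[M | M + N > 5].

125/26

P(M + N > 5) = 39/55.
Summing M·P(x,y) over outcomes with M + N > 5 gives 75/22.
E[M | M + N > 5] = (75/22) / (39/55) = 125/26.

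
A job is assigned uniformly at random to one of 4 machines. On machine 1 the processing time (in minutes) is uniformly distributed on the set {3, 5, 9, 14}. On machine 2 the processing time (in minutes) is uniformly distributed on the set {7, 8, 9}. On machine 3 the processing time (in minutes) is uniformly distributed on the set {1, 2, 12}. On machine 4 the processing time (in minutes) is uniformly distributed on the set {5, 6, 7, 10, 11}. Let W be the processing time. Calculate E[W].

E[W | machine 1] = (3+5+9+14)/4 = 31/4.
E[W | machine 2] = (7+8+9)/3 = 8.
E[W | machine 3] = (1+2+12)/3 = 5.
E[W | machine 4] = (5+6+7+10+11)/5 = 39/5.
By the law of total expectation,
E[W] = (1/4)·(31/4) + (1/4)·(8) + (1/4)·(5) + (1/4)·(39/5) = 571/80.

571/80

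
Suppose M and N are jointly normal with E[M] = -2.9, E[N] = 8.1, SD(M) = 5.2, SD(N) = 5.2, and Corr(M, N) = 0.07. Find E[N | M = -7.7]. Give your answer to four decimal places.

E[N | M=x] = μ_N + ρ(σ_N/σ_M)(x − μ_M) for jointly normal variables.
E[N | M=-7.7] = 8.1 + (0.07)·(5.2/5.2)·(-7.7 − (-2.9)) = 8.1 + (0.07)·(-4.8) = 7.7640.

7.7640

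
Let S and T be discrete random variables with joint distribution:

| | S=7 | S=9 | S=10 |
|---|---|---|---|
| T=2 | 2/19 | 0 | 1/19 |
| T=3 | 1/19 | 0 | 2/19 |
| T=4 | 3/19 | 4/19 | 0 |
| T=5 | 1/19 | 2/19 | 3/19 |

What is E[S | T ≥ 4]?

P(T ≥ 4) = 13/19.
Σ S·P over the event = 7·(3/19) + 7·(1/19) + 9·(4/19) + 9·(2/19) + 10·(3/19) = 112/19.
E[S | T ≥ 4] = (112/19) / (13/19) = 112/13.

112/13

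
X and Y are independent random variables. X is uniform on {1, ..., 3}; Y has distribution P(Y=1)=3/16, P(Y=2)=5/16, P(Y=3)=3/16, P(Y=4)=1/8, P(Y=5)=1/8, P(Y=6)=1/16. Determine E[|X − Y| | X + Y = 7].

P(X + Y = 7) = 5/48.
Summing |X−Y|·P(x,y) over outcomes with X + Y = 7 gives 13/48.
E[|X − Y| | X + Y = 7] = (13/48) / (5/48) = 13/5.

13/5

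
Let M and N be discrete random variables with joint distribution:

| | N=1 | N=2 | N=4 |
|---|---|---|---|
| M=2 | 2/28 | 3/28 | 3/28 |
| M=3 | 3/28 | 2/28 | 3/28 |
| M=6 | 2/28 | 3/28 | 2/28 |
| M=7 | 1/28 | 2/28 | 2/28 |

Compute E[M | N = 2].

22/5

P(N = 2) = 5/14.
Σ M·P over the event = 2·(3/28) + 3·(2/28) + 6·(3/28) + 7·(2/28) = 11/7.
E[M | N = 2] = (11/7) / (5/14) = 22/5.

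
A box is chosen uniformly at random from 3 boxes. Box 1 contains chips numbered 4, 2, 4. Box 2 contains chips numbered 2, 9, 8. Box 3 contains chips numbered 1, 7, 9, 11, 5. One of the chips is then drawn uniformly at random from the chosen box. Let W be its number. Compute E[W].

244/45

E[W | box 1] = (4+2+4)/3 = 10/3.
E[W | box 2] = (2+9+8)/3 = 19/3.
E[W | box 3] = (1+7+9+11+5)/5 = 33/5.
By the law of total expectation,
E[W] = (1/3)·(10/3) + (1/3)·(19/3) + (1/3)·(33/5) = 244/45.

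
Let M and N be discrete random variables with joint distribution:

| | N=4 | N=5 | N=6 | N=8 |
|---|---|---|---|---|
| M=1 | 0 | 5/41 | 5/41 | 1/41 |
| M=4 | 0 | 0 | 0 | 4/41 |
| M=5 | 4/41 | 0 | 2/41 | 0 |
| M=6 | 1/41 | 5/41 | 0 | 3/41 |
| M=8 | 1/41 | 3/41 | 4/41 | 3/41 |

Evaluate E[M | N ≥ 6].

P(N ≥ 6) = 22/41.
Σ M·P over the event = 1·(5/41) + 1·(1/41) + 4·(4/41) + 5·(2/41) + 6·(3/41) + 8·(4/41) + 8·(3/41) = 106/41.
E[M | N ≥ 6] = (106/41) / (22/41) = 53/11.

53/11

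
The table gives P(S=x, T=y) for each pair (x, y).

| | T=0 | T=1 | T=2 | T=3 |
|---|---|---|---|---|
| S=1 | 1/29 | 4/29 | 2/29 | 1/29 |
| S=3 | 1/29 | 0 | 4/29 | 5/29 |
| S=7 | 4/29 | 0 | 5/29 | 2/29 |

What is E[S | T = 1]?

1

P(T = 1) = 4/29.
Σ S·P over the event = 1·(4/29) = 4/29.
E[S | T = 1] = (4/29) / (4/29) = 1.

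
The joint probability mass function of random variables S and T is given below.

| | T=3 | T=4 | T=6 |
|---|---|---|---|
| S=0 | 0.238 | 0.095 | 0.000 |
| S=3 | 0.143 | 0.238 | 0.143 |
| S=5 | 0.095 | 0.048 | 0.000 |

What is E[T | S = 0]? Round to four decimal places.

3.2853

P(S = 0) = 0.333.
Σ T·P over the event = 3·(0.238) + 4·(0.095) = 1.094.
E[T | S = 0] = (1.094) / (0.333) = 3.2853.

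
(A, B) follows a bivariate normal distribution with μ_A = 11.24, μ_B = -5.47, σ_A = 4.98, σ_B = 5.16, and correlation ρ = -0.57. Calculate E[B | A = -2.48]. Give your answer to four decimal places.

2.6331

For a bivariate normal, E[B | A=x] = μ_B + ρ·(σ_B/σ_A)·(x − μ_A).
E[B | A=-2.48] = -5.47 + (-0.57)·(5.16/4.98)·(-2.48 − (11.24)) = -5.47 + (-0.590602)·(-13.72) = 2.6331.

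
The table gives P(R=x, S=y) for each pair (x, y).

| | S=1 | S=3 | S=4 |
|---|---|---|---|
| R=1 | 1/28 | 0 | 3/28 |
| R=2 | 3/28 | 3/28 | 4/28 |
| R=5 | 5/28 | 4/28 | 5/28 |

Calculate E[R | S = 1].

32/9

P(S = 1) = 9/28.
Σ R·P over the event = 1·(1/28) + 2·(3/28) + 5·(5/28) = 8/7.
E[R | S = 1] = (8/7) / (9/28) = 32/9.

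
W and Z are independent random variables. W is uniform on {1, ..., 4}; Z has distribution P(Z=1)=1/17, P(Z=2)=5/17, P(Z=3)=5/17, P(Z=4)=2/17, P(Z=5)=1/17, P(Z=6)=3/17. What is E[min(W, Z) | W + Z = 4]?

16/11

P(W + Z = 4) = 11/68.
Summing min(W,Z)·P(x,y) over outcomes with W + Z = 4 gives 4/17.
E[min(W, Z) | W + Z = 4] = (4/17) / (11/68) = 16/11.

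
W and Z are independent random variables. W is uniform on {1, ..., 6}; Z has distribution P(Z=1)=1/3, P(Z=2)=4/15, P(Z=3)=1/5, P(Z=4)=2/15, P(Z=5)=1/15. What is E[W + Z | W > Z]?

P(W > Z) = 11/18.
Summing (W+Z)·P(x,y) over outcomes with W > Z gives 35/9.
E[W + Z | W > Z] = (35/9) / (11/18) = 70/11.

70/11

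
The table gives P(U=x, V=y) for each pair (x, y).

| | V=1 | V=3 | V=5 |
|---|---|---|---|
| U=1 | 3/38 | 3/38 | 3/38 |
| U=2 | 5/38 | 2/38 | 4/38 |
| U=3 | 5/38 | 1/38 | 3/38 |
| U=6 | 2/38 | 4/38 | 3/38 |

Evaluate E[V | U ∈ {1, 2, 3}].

P(U ∈ {1, 2, 3}) = 29/38.
Summing V·P(U=x,V=y) over the conditioning event gives 81/38.
E[V | U ∈ {1, 2, 3}] = (81/38) / (29/38) = 81/29.

81/29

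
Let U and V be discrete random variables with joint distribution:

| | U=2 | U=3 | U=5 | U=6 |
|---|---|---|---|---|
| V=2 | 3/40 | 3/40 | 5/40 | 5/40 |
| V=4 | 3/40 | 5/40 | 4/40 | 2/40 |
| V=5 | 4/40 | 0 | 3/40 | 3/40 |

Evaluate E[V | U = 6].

P(U = 6) = 1/4.
Σ V·P over the event = 2·(5/40) + 4·(2/40) + 5·(3/40) = 33/40.
E[V | U = 6] = (33/40) / (1/4) = 33/10.

33/10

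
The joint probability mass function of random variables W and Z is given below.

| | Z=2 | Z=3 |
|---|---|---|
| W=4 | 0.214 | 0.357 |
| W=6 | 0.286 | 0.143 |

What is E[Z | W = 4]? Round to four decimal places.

2.6252

P(W = 4) = 0.571.
Σ Z·P over the event = 2·(0.214) + 3·(0.357) = 1.499.
E[Z | W = 4] = (1.499) / (0.571) = 2.6252.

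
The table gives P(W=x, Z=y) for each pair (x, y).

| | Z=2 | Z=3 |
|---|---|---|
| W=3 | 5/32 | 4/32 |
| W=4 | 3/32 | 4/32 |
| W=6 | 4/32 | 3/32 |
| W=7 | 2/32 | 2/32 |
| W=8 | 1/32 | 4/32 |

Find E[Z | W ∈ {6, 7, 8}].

41/16

P(W ∈ {6, 7, 8}) = 1/2.
Σ Z·P over the event = 2·(4/32) + 3·(3/32) + 2·(2/32) + 3·(2/32) + 2·(1/32) + 3·(4/32) = 41/32.
E[Z | W ∈ {6, 7, 8}] = (41/32) / (1/2) = 41/16.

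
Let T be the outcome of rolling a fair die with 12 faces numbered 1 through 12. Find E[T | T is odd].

Given T is odd, T is equally likely to be any of {1, 3, 5, 7, 9, 11}.
E[T | T is odd] = (1 + 3 + 5 + 7 + 9 + 11) / 6 = 6.

6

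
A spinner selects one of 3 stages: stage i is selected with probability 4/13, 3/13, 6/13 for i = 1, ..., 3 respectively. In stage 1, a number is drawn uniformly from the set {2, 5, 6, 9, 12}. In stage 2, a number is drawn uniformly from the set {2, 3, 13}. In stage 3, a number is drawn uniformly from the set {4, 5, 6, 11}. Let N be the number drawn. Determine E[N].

421/65

E[N | stage 1] = (2+5+6+9+12)/5 = 34/5.
E[N | stage 2] = (2+3+13)/3 = 6.
E[N | stage 3] = (4+5+6+11)/4 = 13/2.
By the law of total expectation,
E[N] = (4/13)·(34/5) + (3/13)·(6) + (6/13)·(13/2) = 421/65.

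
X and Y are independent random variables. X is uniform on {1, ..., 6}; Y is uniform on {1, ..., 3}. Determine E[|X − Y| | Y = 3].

P(Y = 3) = 1/3.
Summing |X−Y|·P(x,y) over outcomes with Y = 3 gives 1/2.
E[|X − Y| | Y = 3] = (1/2) / (1/3) = 3/2.

3/2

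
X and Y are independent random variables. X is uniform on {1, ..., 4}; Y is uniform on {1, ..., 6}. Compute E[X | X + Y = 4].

2

Outcomes with X + Y = 4: (1,3), (2,2), (3,1), each with probability 1/24.
E[X | X + Y = 4] = (1 + 2 + 3) / 3 = 2.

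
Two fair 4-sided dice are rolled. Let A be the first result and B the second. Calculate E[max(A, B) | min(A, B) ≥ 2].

Outcomes with min(A, B) ≥ 2: (2,2), (2,3), (2,4), (3,2), (3,3), (3,4), (4,2), (4,3), (4,4), each with probability 1/16.
E[max(A, B) | min(A, B) ≥ 2] = (2 + 3 + 4 + 3 + 3 + 4 + 4 + 4 + 4) / 9 = 31/9.

31/9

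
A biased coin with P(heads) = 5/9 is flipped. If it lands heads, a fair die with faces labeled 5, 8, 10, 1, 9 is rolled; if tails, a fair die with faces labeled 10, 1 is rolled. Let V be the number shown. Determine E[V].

55/9

E[V | heads] = (5+8+10+1+9)/5 = 33/5.
E[V | tails] = (10+1)/2 = 11/2.
E[V] = (5/9)·(33/5) + (4/9)·(11/2) = 55/9.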